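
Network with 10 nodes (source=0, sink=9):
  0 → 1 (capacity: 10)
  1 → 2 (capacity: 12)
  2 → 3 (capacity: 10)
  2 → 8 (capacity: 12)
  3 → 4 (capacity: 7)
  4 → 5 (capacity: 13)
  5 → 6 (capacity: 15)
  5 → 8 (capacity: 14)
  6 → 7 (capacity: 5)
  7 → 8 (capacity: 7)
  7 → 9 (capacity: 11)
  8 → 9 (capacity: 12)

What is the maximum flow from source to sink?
Maximum flow = 10

Max flow: 10

Flow assignment:
  0 → 1: 10/10
  1 → 2: 10/12
  2 → 8: 10/12
  8 → 9: 10/12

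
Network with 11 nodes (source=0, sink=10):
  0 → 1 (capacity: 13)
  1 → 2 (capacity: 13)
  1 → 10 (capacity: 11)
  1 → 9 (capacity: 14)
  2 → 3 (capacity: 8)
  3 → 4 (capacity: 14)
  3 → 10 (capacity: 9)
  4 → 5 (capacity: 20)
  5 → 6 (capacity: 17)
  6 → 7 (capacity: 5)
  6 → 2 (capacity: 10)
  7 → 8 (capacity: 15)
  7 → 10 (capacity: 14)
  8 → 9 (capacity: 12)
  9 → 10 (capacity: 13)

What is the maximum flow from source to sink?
Maximum flow = 13

Max flow: 13

Flow assignment:
  0 → 1: 13/13
  1 → 10: 11/11
  1 → 9: 2/14
  9 → 10: 2/13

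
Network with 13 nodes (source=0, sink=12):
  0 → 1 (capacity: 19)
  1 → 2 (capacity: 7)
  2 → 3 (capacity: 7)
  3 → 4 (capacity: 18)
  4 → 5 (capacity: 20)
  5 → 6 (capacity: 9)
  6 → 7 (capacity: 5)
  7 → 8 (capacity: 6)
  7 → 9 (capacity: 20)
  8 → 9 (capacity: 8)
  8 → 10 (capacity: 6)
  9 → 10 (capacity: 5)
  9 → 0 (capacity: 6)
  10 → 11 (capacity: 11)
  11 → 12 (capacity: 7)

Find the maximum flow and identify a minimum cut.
Max flow = 5, Min cut edges: (6,7)

Maximum flow: 5
Minimum cut: (6,7)
Partition: S = [0, 1, 2, 3, 4, 5, 6], T = [7, 8, 9, 10, 11, 12]

Max-flow min-cut theorem verified: both equal 5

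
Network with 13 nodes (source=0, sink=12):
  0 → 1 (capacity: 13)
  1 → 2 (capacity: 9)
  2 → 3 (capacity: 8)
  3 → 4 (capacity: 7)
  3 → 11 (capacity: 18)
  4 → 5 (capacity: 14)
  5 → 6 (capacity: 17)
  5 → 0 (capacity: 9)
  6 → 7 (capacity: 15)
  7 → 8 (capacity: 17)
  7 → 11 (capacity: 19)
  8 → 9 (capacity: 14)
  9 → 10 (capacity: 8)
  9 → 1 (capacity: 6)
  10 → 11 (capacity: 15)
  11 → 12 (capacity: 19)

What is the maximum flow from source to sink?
Maximum flow = 8

Max flow: 8

Flow assignment:
  0 → 1: 8/13
  1 → 2: 8/9
  2 → 3: 8/8
  3 → 11: 8/18
  11 → 12: 8/19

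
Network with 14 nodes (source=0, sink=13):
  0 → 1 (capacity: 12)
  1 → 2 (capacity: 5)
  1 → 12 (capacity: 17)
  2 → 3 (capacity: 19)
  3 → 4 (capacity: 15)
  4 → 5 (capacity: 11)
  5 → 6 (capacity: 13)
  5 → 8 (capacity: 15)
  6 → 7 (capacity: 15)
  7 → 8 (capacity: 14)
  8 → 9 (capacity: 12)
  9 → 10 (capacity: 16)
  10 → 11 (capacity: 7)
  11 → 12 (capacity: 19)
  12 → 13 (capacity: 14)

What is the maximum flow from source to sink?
Maximum flow = 12

Max flow: 12

Flow assignment:
  0 → 1: 12/12
  1 → 12: 12/17
  12 → 13: 12/14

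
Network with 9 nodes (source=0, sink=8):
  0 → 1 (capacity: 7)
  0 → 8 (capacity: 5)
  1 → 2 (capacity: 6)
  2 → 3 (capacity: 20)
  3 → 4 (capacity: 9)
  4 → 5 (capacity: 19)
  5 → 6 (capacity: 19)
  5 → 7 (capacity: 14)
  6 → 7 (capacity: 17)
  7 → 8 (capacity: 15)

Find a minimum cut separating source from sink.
Min cut value = 11, edges: (0,8), (1,2)

Min cut value: 11
Partition: S = [0, 1], T = [2, 3, 4, 5, 6, 7, 8]
Cut edges: (0,8), (1,2)

By max-flow min-cut theorem, max flow = min cut = 11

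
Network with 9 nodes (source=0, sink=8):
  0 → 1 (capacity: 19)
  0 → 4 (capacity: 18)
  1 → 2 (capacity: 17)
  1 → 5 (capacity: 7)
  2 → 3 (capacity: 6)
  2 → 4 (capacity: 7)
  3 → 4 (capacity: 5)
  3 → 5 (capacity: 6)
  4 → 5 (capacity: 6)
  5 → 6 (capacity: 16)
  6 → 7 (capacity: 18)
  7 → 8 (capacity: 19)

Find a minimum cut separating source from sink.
Min cut value = 16, edges: (5,6)

Min cut value: 16
Partition: S = [0, 1, 2, 3, 4, 5], T = [6, 7, 8]
Cut edges: (5,6)

By max-flow min-cut theorem, max flow = min cut = 16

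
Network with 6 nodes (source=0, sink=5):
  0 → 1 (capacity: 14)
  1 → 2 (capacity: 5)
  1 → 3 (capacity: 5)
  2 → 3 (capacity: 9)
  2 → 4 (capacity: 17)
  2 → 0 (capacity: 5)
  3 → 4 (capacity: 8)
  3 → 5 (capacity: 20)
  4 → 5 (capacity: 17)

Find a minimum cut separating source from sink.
Min cut value = 10, edges: (1,2), (1,3)

Min cut value: 10
Partition: S = [0, 1], T = [2, 3, 4, 5]
Cut edges: (1,2), (1,3)

By max-flow min-cut theorem, max flow = min cut = 10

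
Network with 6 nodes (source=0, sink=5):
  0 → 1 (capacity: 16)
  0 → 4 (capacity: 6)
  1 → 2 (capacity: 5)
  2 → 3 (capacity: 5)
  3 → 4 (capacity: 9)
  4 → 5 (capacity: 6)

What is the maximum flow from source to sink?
Maximum flow = 6

Max flow: 6

Flow assignment:
  0 → 1: 5/16
  0 → 4: 1/6
  1 → 2: 5/5
  2 → 3: 5/5
  3 → 4: 5/9
  4 → 5: 6/6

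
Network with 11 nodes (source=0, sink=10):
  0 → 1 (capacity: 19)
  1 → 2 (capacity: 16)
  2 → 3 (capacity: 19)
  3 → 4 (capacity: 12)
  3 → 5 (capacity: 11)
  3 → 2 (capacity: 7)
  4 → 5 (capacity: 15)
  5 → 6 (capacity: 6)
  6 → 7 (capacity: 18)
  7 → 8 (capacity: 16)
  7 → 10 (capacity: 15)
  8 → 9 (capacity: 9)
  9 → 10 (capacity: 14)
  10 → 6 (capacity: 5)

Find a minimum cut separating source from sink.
Min cut value = 6, edges: (5,6)

Min cut value: 6
Partition: S = [0, 1, 2, 3, 4, 5], T = [6, 7, 8, 9, 10]
Cut edges: (5,6)

By max-flow min-cut theorem, max flow = min cut = 6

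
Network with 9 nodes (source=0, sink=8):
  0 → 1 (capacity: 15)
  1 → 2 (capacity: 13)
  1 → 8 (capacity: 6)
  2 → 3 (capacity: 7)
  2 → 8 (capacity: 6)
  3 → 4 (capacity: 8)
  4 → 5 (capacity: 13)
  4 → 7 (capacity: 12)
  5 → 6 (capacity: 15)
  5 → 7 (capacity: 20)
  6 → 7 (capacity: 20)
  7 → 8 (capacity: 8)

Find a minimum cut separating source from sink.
Min cut value = 15, edges: (0,1)

Min cut value: 15
Partition: S = [0], T = [1, 2, 3, 4, 5, 6, 7, 8]
Cut edges: (0,1)

By max-flow min-cut theorem, max flow = min cut = 15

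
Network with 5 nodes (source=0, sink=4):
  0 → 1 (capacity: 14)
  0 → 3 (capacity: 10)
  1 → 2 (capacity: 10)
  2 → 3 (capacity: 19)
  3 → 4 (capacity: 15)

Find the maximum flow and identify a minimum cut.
Max flow = 15, Min cut edges: (3,4)

Maximum flow: 15
Minimum cut: (3,4)
Partition: S = [0, 1, 2, 3], T = [4]

Max-flow min-cut theorem verified: both equal 15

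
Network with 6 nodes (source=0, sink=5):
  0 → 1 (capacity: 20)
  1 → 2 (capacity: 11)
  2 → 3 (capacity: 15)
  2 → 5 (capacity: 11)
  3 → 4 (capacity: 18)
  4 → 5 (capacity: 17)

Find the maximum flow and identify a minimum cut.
Max flow = 11, Min cut edges: (1,2)

Maximum flow: 11
Minimum cut: (1,2)
Partition: S = [0, 1], T = [2, 3, 4, 5]

Max-flow min-cut theorem verified: both equal 11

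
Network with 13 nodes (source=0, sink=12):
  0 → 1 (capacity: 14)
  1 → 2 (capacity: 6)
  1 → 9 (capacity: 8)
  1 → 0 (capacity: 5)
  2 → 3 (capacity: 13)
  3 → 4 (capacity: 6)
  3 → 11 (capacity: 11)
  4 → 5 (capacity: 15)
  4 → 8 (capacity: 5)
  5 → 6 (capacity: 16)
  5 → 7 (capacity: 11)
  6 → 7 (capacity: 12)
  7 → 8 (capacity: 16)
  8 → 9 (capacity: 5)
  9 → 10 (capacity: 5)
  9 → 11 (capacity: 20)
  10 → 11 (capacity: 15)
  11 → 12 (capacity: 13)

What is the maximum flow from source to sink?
Maximum flow = 13

Max flow: 13

Flow assignment:
  0 → 1: 13/14
  1 → 2: 5/6
  1 → 9: 8/8
  2 → 3: 5/13
  3 → 11: 5/11
  9 → 11: 8/20
  11 → 12: 13/13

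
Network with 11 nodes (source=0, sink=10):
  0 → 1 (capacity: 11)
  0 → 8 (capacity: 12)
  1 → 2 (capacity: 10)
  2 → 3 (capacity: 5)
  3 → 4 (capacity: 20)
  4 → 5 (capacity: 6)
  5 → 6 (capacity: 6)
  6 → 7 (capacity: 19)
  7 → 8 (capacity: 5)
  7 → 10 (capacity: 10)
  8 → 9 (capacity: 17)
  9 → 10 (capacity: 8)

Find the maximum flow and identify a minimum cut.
Max flow = 13, Min cut edges: (2,3), (9,10)

Maximum flow: 13
Minimum cut: (2,3), (9,10)
Partition: S = [0, 1, 2, 8, 9], T = [3, 4, 5, 6, 7, 10]

Max-flow min-cut theorem verified: both equal 13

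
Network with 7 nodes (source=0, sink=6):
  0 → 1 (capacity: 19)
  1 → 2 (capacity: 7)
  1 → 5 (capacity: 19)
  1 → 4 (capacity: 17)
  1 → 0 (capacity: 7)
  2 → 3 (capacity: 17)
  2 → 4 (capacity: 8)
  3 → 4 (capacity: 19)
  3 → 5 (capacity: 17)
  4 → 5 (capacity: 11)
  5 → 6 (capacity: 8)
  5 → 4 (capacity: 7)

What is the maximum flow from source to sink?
Maximum flow = 8

Max flow: 8

Flow assignment:
  0 → 1: 8/19
  1 → 5: 8/19
  5 → 6: 8/8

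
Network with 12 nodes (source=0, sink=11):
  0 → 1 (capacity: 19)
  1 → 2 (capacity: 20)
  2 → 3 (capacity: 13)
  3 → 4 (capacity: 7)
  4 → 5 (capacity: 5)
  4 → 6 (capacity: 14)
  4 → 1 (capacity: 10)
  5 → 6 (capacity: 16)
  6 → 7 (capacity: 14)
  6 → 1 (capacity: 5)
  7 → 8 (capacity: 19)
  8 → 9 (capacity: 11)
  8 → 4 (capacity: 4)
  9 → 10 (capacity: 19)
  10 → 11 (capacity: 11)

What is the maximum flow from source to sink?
Maximum flow = 7

Max flow: 7

Flow assignment:
  0 → 1: 7/19
  1 → 2: 7/20
  2 → 3: 7/13
  3 → 4: 7/7
  4 → 6: 7/14
  6 → 7: 7/14
  7 → 8: 7/19
  8 → 9: 7/11
  9 → 10: 7/19
  10 → 11: 7/11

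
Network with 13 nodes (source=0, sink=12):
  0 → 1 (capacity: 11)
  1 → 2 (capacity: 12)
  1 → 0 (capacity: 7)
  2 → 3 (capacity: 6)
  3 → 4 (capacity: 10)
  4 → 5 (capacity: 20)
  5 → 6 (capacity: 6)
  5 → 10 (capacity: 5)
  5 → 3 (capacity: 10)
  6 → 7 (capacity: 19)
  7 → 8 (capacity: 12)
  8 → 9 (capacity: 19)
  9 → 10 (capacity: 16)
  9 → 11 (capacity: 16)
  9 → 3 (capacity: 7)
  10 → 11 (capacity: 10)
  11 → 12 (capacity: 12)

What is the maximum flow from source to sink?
Maximum flow = 6

Max flow: 6

Flow assignment:
  0 → 1: 6/11
  1 → 2: 6/12
  2 → 3: 6/6
  3 → 4: 6/10
  4 → 5: 6/20
  5 → 6: 1/6
  5 → 10: 5/5
  6 → 7: 1/19
  7 → 8: 1/12
  8 → 9: 1/19
  9 → 11: 1/16
  10 → 11: 5/10
  11 → 12: 6/12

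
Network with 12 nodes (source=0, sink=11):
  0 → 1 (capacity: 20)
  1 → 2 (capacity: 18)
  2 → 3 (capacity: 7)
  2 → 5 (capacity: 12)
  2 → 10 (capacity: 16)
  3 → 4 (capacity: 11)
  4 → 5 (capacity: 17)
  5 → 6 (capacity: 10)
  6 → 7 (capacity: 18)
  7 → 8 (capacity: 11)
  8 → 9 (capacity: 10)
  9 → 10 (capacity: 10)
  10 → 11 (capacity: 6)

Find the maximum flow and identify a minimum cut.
Max flow = 6, Min cut edges: (10,11)

Maximum flow: 6
Minimum cut: (10,11)
Partition: S = [0, 1, 2, 3, 4, 5, 6, 7, 8, 9, 10], T = [11]

Max-flow min-cut theorem verified: both equal 6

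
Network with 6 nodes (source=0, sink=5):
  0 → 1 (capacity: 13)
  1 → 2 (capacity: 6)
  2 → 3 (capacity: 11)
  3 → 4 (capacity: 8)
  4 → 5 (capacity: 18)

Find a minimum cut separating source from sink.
Min cut value = 6, edges: (1,2)

Min cut value: 6
Partition: S = [0, 1], T = [2, 3, 4, 5]
Cut edges: (1,2)

By max-flow min-cut theorem, max flow = min cut = 6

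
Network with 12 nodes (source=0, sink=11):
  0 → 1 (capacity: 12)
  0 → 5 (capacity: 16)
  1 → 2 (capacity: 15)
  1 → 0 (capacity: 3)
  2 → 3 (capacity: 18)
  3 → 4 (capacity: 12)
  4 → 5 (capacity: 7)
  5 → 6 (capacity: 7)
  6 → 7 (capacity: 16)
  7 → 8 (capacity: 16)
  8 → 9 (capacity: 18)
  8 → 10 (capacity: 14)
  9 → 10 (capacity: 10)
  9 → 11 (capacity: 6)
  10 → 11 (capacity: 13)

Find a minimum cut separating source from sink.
Min cut value = 7, edges: (5,6)

Min cut value: 7
Partition: S = [0, 1, 2, 3, 4, 5], T = [6, 7, 8, 9, 10, 11]
Cut edges: (5,6)

By max-flow min-cut theorem, max flow = min cut = 7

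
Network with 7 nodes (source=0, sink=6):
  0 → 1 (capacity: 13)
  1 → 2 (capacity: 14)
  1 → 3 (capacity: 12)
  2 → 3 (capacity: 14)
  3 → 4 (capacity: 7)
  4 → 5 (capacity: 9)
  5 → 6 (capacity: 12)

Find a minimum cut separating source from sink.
Min cut value = 7, edges: (3,4)

Min cut value: 7
Partition: S = [0, 1, 2, 3], T = [4, 5, 6]
Cut edges: (3,4)

By max-flow min-cut theorem, max flow = min cut = 7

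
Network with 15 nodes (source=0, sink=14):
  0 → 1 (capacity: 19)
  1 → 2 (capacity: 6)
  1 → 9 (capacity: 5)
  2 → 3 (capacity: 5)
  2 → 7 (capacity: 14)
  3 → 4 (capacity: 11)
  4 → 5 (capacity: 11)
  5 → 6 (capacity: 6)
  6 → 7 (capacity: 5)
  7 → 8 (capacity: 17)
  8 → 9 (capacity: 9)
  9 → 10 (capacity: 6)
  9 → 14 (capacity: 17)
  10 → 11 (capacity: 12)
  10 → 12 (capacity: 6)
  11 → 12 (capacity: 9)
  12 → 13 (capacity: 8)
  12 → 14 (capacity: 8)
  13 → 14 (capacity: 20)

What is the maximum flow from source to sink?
Maximum flow = 11

Max flow: 11

Flow assignment:
  0 → 1: 11/19
  1 → 2: 6/6
  1 → 9: 5/5
  2 → 7: 6/14
  7 → 8: 6/17
  8 → 9: 6/9
  9 → 14: 11/17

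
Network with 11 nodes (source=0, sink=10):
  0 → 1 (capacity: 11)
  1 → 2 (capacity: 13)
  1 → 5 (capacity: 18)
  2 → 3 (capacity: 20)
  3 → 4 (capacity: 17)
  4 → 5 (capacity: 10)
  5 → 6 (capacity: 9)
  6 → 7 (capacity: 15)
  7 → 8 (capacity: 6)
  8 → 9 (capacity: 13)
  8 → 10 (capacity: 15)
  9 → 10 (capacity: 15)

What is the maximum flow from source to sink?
Maximum flow = 6

Max flow: 6

Flow assignment:
  0 → 1: 6/11
  1 → 5: 6/18
  5 → 6: 6/9
  6 → 7: 6/15
  7 → 8: 6/6
  8 → 10: 6/15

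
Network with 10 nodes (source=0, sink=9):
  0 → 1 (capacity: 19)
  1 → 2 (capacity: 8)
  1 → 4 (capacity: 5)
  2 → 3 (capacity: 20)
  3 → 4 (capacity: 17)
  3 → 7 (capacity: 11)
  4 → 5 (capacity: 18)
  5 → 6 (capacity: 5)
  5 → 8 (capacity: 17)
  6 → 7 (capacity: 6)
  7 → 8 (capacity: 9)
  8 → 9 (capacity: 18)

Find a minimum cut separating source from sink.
Min cut value = 13, edges: (1,2), (1,4)

Min cut value: 13
Partition: S = [0, 1], T = [2, 3, 4, 5, 6, 7, 8, 9]
Cut edges: (1,2), (1,4)

By max-flow min-cut theorem, max flow = min cut = 13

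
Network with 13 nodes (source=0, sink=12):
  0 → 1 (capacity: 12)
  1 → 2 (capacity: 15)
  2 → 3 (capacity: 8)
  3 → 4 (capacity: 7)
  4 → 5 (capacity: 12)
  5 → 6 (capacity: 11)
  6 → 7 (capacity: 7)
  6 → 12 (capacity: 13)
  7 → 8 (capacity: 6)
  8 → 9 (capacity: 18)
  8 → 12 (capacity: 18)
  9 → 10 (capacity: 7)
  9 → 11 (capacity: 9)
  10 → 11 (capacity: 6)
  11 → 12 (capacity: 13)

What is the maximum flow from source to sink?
Maximum flow = 7

Max flow: 7

Flow assignment:
  0 → 1: 7/12
  1 → 2: 7/15
  2 → 3: 7/8
  3 → 4: 7/7
  4 → 5: 7/12
  5 → 6: 7/11
  6 → 12: 7/13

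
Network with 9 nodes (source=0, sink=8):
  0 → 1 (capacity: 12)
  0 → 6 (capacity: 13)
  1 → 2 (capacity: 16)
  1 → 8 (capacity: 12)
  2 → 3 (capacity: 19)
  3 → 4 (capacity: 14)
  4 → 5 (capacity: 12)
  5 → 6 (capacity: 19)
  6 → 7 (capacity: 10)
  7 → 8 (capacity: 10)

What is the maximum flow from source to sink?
Maximum flow = 22

Max flow: 22

Flow assignment:
  0 → 1: 12/12
  0 → 6: 10/13
  1 → 8: 12/12
  6 → 7: 10/10
  7 → 8: 10/10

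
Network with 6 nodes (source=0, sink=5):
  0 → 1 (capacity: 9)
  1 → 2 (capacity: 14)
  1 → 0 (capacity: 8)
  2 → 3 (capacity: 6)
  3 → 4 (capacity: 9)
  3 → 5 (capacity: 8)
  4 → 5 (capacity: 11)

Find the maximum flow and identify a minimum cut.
Max flow = 6, Min cut edges: (2,3)

Maximum flow: 6
Minimum cut: (2,3)
Partition: S = [0, 1, 2], T = [3, 4, 5]

Max-flow min-cut theorem verified: both equal 6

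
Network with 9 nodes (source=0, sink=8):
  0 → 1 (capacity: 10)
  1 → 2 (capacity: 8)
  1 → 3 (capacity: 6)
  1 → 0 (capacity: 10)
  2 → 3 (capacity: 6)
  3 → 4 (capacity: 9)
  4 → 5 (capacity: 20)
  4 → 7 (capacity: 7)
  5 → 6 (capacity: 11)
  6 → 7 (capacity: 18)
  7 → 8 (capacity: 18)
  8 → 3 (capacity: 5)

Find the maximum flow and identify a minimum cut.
Max flow = 9, Min cut edges: (3,4)

Maximum flow: 9
Minimum cut: (3,4)
Partition: S = [0, 1, 2, 3], T = [4, 5, 6, 7, 8]

Max-flow min-cut theorem verified: both equal 9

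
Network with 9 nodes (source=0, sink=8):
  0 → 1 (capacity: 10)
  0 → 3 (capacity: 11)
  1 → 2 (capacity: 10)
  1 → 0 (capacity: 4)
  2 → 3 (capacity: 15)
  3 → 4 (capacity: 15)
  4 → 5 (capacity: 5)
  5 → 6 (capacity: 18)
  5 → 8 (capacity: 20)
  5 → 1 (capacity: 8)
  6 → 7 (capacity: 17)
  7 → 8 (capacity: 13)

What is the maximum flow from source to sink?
Maximum flow = 5

Max flow: 5

Flow assignment:
  0 → 1: 5/10
  1 → 2: 5/10
  2 → 3: 5/15
  3 → 4: 5/15
  4 → 5: 5/5
  5 → 8: 5/20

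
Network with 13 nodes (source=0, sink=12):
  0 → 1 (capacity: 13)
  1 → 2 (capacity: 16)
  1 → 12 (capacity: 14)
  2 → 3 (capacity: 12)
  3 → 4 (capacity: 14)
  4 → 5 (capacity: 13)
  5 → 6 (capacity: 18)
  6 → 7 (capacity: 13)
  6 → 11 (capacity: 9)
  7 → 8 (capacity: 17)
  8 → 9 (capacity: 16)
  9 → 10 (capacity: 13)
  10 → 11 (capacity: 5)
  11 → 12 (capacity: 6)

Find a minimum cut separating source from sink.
Min cut value = 13, edges: (0,1)

Min cut value: 13
Partition: S = [0], T = [1, 2, 3, 4, 5, 6, 7, 8, 9, 10, 11, 12]
Cut edges: (0,1)

By max-flow min-cut theorem, max flow = min cut = 13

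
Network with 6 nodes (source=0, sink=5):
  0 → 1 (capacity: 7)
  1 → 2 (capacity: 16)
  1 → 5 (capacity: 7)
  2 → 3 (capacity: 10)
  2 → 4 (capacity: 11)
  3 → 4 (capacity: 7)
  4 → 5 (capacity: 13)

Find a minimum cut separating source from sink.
Min cut value = 7, edges: (0,1)

Min cut value: 7
Partition: S = [0], T = [1, 2, 3, 4, 5]
Cut edges: (0,1)

By max-flow min-cut theorem, max flow = min cut = 7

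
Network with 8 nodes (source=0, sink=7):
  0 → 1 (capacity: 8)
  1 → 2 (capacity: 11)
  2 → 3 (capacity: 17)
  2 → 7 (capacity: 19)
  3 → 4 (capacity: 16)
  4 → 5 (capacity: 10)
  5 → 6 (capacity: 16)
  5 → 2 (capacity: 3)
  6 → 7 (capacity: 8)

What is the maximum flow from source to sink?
Maximum flow = 8

Max flow: 8

Flow assignment:
  0 → 1: 8/8
  1 → 2: 8/11
  2 → 7: 8/19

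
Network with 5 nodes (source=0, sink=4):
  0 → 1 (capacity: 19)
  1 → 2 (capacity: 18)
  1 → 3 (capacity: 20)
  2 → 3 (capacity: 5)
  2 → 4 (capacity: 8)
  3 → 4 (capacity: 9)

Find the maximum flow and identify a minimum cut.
Max flow = 17, Min cut edges: (2,4), (3,4)

Maximum flow: 17
Minimum cut: (2,4), (3,4)
Partition: S = [0, 1, 2, 3], T = [4]

Max-flow min-cut theorem verified: both equal 17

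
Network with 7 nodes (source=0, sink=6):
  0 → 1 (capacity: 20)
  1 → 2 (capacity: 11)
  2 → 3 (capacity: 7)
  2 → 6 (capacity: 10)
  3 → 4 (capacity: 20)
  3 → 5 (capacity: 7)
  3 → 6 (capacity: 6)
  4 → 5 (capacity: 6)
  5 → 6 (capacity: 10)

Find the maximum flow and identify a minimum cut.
Max flow = 11, Min cut edges: (1,2)

Maximum flow: 11
Minimum cut: (1,2)
Partition: S = [0, 1], T = [2, 3, 4, 5, 6]

Max-flow min-cut theorem verified: both equal 11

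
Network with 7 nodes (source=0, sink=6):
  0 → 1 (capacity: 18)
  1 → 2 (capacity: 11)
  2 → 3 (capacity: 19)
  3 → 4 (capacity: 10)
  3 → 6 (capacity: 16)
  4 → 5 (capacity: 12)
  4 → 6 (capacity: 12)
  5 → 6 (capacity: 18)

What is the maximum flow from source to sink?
Maximum flow = 11

Max flow: 11

Flow assignment:
  0 → 1: 11/18
  1 → 2: 11/11
  2 → 3: 11/19
  3 → 6: 11/16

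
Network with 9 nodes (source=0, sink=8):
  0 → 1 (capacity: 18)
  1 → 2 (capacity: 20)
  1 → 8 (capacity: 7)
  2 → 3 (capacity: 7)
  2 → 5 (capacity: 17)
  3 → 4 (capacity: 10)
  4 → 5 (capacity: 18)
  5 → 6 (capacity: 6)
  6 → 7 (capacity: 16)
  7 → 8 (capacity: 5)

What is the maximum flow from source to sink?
Maximum flow = 12

Max flow: 12

Flow assignment:
  0 → 1: 12/18
  1 → 2: 5/20
  1 → 8: 7/7
  2 → 5: 5/17
  5 → 6: 5/6
  6 → 7: 5/16
  7 → 8: 5/5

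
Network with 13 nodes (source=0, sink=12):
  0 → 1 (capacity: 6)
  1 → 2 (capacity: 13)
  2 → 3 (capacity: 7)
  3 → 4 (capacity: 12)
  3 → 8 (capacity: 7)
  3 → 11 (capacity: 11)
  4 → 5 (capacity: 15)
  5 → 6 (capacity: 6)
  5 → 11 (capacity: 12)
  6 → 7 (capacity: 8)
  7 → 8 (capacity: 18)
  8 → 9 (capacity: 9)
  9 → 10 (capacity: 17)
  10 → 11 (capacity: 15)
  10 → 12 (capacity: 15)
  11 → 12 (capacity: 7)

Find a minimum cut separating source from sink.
Min cut value = 6, edges: (0,1)

Min cut value: 6
Partition: S = [0], T = [1, 2, 3, 4, 5, 6, 7, 8, 9, 10, 11, 12]
Cut edges: (0,1)

By max-flow min-cut theorem, max flow = min cut = 6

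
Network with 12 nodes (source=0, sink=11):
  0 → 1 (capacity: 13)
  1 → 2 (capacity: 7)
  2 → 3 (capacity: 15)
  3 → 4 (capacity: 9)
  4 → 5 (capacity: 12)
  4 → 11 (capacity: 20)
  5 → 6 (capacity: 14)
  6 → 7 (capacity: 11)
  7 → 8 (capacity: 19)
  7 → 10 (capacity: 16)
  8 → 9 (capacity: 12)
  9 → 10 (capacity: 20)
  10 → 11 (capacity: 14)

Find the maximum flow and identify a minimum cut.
Max flow = 7, Min cut edges: (1,2)

Maximum flow: 7
Minimum cut: (1,2)
Partition: S = [0, 1], T = [2, 3, 4, 5, 6, 7, 8, 9, 10, 11]

Max-flow min-cut theorem verified: both equal 7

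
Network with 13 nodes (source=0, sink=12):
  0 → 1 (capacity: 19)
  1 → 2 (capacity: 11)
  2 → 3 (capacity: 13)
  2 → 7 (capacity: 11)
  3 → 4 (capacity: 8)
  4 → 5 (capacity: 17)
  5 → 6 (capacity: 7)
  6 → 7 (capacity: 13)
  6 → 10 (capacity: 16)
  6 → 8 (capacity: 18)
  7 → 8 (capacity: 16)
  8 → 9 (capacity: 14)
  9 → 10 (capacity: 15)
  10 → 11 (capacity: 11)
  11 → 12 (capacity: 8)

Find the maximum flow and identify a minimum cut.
Max flow = 8, Min cut edges: (11,12)

Maximum flow: 8
Minimum cut: (11,12)
Partition: S = [0, 1, 2, 3, 4, 5, 6, 7, 8, 9, 10, 11], T = [12]

Max-flow min-cut theorem verified: both equal 8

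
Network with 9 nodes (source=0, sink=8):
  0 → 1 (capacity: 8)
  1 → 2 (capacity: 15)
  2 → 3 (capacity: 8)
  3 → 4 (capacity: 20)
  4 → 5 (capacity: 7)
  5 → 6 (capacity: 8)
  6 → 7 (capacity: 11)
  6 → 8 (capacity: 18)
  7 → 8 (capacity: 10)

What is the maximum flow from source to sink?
Maximum flow = 7

Max flow: 7

Flow assignment:
  0 → 1: 7/8
  1 → 2: 7/15
  2 → 3: 7/8
  3 → 4: 7/20
  4 → 5: 7/7
  5 → 6: 7/8
  6 → 8: 7/18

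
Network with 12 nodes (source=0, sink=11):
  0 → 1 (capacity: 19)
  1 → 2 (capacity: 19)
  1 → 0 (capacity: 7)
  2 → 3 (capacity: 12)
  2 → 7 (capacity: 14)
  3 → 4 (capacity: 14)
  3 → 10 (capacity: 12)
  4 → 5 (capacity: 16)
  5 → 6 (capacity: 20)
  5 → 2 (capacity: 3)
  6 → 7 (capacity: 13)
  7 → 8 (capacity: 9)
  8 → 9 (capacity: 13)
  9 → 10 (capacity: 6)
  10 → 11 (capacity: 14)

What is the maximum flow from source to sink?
Maximum flow = 14

Max flow: 14

Flow assignment:
  0 → 1: 14/19
  1 → 2: 14/19
  2 → 3: 8/12
  2 → 7: 6/14
  3 → 10: 8/12
  7 → 8: 6/9
  8 → 9: 6/13
  9 → 10: 6/6
  10 → 11: 14/14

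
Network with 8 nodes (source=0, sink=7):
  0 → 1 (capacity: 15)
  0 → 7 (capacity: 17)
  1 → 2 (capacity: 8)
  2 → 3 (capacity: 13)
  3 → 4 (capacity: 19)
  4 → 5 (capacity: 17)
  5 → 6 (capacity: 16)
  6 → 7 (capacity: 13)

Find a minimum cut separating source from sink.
Min cut value = 25, edges: (0,7), (1,2)

Min cut value: 25
Partition: S = [0, 1], T = [2, 3, 4, 5, 6, 7]
Cut edges: (0,7), (1,2)

By max-flow min-cut theorem, max flow = min cut = 25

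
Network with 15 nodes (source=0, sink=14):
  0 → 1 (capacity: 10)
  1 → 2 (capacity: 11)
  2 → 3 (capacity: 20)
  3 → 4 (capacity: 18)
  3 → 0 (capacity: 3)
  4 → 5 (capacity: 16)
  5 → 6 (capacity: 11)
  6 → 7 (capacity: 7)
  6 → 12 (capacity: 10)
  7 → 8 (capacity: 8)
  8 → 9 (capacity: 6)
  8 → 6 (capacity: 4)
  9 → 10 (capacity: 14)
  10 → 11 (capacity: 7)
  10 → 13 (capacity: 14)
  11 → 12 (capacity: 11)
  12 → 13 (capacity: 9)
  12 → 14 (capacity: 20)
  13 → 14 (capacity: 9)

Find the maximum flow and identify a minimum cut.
Max flow = 10, Min cut edges: (0,1)

Maximum flow: 10
Minimum cut: (0,1)
Partition: S = [0], T = [1, 2, 3, 4, 5, 6, 7, 8, 9, 10, 11, 12, 13, 14]

Max-flow min-cut theorem verified: both equal 10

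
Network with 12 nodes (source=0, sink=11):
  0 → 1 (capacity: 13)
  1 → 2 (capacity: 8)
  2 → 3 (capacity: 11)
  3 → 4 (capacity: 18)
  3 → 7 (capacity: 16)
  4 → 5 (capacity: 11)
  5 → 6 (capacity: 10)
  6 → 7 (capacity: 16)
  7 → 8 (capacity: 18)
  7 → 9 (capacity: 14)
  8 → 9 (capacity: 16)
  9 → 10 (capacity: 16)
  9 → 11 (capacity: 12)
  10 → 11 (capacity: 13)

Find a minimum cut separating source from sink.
Min cut value = 8, edges: (1,2)

Min cut value: 8
Partition: S = [0, 1], T = [2, 3, 4, 5, 6, 7, 8, 9, 10, 11]
Cut edges: (1,2)

By max-flow min-cut theorem, max flow = min cut = 8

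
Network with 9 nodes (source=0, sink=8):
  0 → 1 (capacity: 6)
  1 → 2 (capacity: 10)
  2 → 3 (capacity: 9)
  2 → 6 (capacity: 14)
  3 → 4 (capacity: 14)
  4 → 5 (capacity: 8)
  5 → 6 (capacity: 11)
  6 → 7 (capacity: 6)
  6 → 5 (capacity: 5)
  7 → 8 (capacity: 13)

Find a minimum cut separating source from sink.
Min cut value = 6, edges: (6,7)

Min cut value: 6
Partition: S = [0, 1, 2, 3, 4, 5, 6], T = [7, 8]
Cut edges: (6,7)

By max-flow min-cut theorem, max flow = min cut = 6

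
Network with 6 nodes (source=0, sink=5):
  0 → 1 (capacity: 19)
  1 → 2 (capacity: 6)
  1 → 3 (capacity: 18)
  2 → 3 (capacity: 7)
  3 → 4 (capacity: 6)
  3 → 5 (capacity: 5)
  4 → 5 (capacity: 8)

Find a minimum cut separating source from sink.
Min cut value = 11, edges: (3,4), (3,5)

Min cut value: 11
Partition: S = [0, 1, 2, 3], T = [4, 5]
Cut edges: (3,4), (3,5)

By max-flow min-cut theorem, max flow = min cut = 11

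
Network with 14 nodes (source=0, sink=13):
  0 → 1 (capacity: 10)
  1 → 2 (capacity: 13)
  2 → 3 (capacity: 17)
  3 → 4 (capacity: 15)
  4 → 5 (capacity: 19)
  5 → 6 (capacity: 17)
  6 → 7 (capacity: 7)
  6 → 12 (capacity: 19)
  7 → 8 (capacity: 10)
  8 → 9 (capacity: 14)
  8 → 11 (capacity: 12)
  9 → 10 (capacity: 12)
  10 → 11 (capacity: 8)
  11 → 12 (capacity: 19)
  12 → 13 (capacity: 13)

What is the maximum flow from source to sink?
Maximum flow = 10

Max flow: 10

Flow assignment:
  0 → 1: 10/10
  1 → 2: 10/13
  2 → 3: 10/17
  3 → 4: 10/15
  4 → 5: 10/19
  5 → 6: 10/17
  6 → 12: 10/19
  12 → 13: 10/13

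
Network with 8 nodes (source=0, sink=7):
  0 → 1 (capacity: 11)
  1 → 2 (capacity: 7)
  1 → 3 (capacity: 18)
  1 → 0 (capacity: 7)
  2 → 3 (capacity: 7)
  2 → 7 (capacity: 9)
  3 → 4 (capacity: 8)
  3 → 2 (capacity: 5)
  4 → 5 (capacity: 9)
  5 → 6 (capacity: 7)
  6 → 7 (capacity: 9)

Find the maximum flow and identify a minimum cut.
Max flow = 11, Min cut edges: (0,1)

Maximum flow: 11
Minimum cut: (0,1)
Partition: S = [0], T = [1, 2, 3, 4, 5, 6, 7]

Max-flow min-cut theorem verified: both equal 11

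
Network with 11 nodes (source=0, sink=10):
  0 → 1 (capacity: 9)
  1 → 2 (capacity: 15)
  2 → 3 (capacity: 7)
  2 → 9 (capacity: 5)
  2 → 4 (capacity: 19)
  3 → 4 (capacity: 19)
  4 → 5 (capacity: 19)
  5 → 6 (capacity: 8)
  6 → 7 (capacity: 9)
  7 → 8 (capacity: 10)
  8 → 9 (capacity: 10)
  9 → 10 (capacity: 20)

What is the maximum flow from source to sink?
Maximum flow = 9

Max flow: 9

Flow assignment:
  0 → 1: 9/9
  1 → 2: 9/15
  2 → 9: 5/5
  2 → 4: 4/19
  4 → 5: 4/19
  5 → 6: 4/8
  6 → 7: 4/9
  7 → 8: 4/10
  8 → 9: 4/10
  9 → 10: 9/20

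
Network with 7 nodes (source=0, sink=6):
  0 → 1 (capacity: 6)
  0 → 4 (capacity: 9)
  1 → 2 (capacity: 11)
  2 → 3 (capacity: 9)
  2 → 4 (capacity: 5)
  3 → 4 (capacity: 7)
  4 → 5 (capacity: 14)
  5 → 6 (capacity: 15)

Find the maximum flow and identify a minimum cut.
Max flow = 14, Min cut edges: (4,5)

Maximum flow: 14
Minimum cut: (4,5)
Partition: S = [0, 1, 2, 3, 4], T = [5, 6]

Max-flow min-cut theorem verified: both equal 14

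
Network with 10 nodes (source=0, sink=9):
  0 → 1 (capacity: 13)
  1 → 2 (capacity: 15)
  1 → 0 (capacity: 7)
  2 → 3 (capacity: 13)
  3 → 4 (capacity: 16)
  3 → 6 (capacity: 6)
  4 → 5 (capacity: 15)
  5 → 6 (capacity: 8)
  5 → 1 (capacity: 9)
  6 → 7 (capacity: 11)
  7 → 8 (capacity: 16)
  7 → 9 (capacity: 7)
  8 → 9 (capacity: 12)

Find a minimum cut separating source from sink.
Min cut value = 11, edges: (6,7)

Min cut value: 11
Partition: S = [0, 1, 2, 3, 4, 5, 6], T = [7, 8, 9]
Cut edges: (6,7)

By max-flow min-cut theorem, max flow = min cut = 11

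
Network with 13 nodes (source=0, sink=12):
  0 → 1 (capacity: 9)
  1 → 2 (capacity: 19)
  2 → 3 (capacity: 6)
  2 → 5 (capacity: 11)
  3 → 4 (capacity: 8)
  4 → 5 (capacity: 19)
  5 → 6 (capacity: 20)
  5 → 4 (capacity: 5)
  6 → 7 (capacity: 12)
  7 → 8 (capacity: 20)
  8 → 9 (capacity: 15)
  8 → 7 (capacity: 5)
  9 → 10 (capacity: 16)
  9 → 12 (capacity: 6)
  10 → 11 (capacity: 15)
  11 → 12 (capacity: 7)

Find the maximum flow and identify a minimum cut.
Max flow = 9, Min cut edges: (0,1)

Maximum flow: 9
Minimum cut: (0,1)
Partition: S = [0], T = [1, 2, 3, 4, 5, 6, 7, 8, 9, 10, 11, 12]

Max-flow min-cut theorem verified: both equal 9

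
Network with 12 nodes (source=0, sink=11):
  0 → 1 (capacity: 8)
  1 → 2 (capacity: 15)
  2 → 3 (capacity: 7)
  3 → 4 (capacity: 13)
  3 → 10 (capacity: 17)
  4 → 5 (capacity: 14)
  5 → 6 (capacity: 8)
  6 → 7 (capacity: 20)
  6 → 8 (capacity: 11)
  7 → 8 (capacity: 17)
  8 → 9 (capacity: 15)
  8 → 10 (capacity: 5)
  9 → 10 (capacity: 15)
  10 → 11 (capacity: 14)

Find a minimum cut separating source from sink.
Min cut value = 7, edges: (2,3)

Min cut value: 7
Partition: S = [0, 1, 2], T = [3, 4, 5, 6, 7, 8, 9, 10, 11]
Cut edges: (2,3)

By max-flow min-cut theorem, max flow = min cut = 7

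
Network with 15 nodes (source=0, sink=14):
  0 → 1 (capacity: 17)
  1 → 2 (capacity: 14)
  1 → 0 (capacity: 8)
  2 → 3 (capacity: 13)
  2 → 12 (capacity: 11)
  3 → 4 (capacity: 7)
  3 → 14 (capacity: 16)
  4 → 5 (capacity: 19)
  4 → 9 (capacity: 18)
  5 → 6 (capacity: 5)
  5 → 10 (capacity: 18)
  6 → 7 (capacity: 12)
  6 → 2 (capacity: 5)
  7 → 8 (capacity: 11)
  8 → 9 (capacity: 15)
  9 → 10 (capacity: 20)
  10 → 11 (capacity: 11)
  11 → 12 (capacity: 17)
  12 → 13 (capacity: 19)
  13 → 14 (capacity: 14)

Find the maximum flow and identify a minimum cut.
Max flow = 14, Min cut edges: (1,2)

Maximum flow: 14
Minimum cut: (1,2)
Partition: S = [0, 1], T = [2, 3, 4, 5, 6, 7, 8, 9, 10, 11, 12, 13, 14]

Max-flow min-cut theorem verified: both equal 14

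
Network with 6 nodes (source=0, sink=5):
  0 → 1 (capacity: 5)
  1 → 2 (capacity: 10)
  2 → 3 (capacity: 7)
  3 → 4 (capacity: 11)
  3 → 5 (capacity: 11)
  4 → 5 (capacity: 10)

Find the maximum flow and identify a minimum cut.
Max flow = 5, Min cut edges: (0,1)

Maximum flow: 5
Minimum cut: (0,1)
Partition: S = [0], T = [1, 2, 3, 4, 5]

Max-flow min-cut theorem verified: both equal 5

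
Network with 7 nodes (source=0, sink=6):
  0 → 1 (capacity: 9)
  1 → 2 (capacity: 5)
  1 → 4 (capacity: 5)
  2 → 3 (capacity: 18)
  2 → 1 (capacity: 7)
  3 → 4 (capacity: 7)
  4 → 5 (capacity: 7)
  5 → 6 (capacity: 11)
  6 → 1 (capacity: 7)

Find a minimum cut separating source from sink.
Min cut value = 7, edges: (4,5)

Min cut value: 7
Partition: S = [0, 1, 2, 3, 4], T = [5, 6]
Cut edges: (4,5)

By max-flow min-cut theorem, max flow = min cut = 7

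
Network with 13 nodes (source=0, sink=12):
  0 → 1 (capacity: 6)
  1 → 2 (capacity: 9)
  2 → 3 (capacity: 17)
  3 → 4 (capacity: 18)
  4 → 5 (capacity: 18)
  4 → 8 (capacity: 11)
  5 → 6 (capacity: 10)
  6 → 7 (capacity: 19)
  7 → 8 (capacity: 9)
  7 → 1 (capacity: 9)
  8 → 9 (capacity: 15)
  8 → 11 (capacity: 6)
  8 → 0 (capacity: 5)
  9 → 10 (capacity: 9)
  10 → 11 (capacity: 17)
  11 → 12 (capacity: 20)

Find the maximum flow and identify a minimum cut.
Max flow = 6, Min cut edges: (0,1)

Maximum flow: 6
Minimum cut: (0,1)
Partition: S = [0], T = [1, 2, 3, 4, 5, 6, 7, 8, 9, 10, 11, 12]

Max-flow min-cut theorem verified: both equal 6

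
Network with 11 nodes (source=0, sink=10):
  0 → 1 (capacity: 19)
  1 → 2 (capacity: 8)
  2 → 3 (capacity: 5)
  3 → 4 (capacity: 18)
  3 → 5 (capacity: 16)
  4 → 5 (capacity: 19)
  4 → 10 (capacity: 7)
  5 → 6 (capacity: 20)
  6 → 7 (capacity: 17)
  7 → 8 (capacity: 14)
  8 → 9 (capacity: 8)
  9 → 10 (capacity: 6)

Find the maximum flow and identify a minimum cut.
Max flow = 5, Min cut edges: (2,3)

Maximum flow: 5
Minimum cut: (2,3)
Partition: S = [0, 1, 2], T = [3, 4, 5, 6, 7, 8, 9, 10]

Max-flow min-cut theorem verified: both equal 5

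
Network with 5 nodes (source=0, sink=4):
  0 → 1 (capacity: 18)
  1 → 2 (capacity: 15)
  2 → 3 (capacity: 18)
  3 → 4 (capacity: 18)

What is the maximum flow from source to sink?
Maximum flow = 15

Max flow: 15

Flow assignment:
  0 → 1: 15/18
  1 → 2: 15/15
  2 → 3: 15/18
  3 → 4: 15/18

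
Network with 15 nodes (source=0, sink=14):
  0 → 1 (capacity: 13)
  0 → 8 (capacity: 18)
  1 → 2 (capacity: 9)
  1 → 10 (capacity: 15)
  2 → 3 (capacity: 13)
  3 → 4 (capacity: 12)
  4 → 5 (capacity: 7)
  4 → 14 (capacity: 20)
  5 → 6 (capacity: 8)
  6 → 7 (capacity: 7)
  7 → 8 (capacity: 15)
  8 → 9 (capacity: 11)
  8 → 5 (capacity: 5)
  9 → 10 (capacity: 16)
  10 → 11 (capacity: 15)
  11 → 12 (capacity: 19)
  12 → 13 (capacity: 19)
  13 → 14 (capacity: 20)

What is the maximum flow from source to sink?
Maximum flow = 24

Max flow: 24

Flow assignment:
  0 → 1: 13/13
  0 → 8: 11/18
  1 → 2: 9/9
  1 → 10: 4/15
  2 → 3: 9/13
  3 → 4: 9/12
  4 → 14: 9/20
  8 → 9: 11/11
  9 → 10: 11/16
  10 → 11: 15/15
  11 → 12: 15/19
  12 → 13: 15/19
  13 → 14: 15/20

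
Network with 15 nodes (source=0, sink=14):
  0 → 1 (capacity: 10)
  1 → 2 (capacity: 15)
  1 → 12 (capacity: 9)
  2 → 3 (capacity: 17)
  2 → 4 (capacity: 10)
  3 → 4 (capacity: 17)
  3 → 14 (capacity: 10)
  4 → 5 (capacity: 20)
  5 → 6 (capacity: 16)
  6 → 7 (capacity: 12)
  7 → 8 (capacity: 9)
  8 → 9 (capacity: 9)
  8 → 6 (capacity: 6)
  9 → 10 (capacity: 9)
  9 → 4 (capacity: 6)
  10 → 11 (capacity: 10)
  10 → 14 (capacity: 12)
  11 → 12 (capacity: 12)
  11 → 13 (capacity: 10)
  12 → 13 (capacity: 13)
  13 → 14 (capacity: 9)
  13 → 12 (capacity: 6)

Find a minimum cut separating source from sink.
Min cut value = 10, edges: (0,1)

Min cut value: 10
Partition: S = [0], T = [1, 2, 3, 4, 5, 6, 7, 8, 9, 10, 11, 12, 13, 14]
Cut edges: (0,1)

By max-flow min-cut theorem, max flow = min cut = 10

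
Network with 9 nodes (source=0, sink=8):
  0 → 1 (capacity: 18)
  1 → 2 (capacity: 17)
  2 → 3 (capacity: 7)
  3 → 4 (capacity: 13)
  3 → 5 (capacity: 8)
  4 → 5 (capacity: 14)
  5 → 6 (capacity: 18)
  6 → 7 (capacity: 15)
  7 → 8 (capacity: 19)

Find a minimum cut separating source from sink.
Min cut value = 7, edges: (2,3)

Min cut value: 7
Partition: S = [0, 1, 2], T = [3, 4, 5, 6, 7, 8]
Cut edges: (2,3)

By max-flow min-cut theorem, max flow = min cut = 7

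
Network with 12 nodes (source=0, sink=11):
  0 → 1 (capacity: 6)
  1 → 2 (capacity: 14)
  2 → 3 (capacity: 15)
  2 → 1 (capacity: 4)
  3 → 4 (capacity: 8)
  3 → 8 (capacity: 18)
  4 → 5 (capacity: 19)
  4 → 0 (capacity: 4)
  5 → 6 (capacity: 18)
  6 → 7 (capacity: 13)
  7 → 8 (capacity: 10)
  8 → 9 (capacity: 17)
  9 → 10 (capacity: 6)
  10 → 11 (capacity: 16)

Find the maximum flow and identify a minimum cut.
Max flow = 6, Min cut edges: (9,10)

Maximum flow: 6
Minimum cut: (9,10)
Partition: S = [0, 1, 2, 3, 4, 5, 6, 7, 8, 9], T = [10, 11]

Max-flow min-cut theorem verified: both equal 6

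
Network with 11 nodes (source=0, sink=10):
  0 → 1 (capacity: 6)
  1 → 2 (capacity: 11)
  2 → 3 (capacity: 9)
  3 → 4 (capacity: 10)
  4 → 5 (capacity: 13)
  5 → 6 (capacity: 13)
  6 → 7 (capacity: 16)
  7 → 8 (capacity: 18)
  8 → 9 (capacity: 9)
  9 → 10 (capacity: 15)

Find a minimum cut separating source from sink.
Min cut value = 6, edges: (0,1)

Min cut value: 6
Partition: S = [0], T = [1, 2, 3, 4, 5, 6, 7, 8, 9, 10]
Cut edges: (0,1)

By max-flow min-cut theorem, max flow = min cut = 6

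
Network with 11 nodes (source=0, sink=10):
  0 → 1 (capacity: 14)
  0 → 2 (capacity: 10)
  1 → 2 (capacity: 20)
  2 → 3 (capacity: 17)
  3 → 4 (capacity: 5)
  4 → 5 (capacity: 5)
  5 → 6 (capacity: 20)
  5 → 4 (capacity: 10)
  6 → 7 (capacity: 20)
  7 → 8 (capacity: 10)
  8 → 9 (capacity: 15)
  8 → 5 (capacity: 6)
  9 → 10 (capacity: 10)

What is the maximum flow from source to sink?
Maximum flow = 5

Max flow: 5

Flow assignment:
  0 → 1: 5/14
  1 → 2: 5/20
  2 → 3: 5/17
  3 → 4: 5/5
  4 → 5: 5/5
  5 → 6: 5/20
  6 → 7: 5/20
  7 → 8: 5/10
  8 → 9: 5/15
  9 → 10: 5/10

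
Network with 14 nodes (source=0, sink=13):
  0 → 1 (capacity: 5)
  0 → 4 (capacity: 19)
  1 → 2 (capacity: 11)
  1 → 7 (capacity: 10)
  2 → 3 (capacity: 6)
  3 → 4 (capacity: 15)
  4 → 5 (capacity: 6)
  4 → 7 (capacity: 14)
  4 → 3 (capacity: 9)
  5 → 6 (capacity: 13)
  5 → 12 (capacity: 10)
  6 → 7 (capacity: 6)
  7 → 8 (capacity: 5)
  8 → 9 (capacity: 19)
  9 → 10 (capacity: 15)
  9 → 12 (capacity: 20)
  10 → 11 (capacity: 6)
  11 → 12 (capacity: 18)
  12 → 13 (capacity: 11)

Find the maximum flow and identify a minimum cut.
Max flow = 11, Min cut edges: (12,13)

Maximum flow: 11
Minimum cut: (12,13)
Partition: S = [0, 1, 2, 3, 4, 5, 6, 7, 8, 9, 10, 11, 12], T = [13]

Max-flow min-cut theorem verified: both equal 11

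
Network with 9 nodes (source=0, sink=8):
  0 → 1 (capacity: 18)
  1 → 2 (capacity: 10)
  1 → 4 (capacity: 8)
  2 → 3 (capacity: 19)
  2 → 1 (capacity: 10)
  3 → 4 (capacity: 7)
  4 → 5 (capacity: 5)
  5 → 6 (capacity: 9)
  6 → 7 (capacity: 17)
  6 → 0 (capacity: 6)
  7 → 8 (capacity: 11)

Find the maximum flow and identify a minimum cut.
Max flow = 5, Min cut edges: (4,5)

Maximum flow: 5
Minimum cut: (4,5)
Partition: S = [0, 1, 2, 3, 4], T = [5, 6, 7, 8]

Max-flow min-cut theorem verified: both equal 5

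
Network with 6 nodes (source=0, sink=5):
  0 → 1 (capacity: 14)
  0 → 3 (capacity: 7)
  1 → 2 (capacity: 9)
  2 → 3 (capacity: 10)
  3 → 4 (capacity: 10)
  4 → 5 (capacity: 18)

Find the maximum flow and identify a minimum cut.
Max flow = 10, Min cut edges: (3,4)

Maximum flow: 10
Minimum cut: (3,4)
Partition: S = [0, 1, 2, 3], T = [4, 5]

Max-flow min-cut theorem verified: both equal 10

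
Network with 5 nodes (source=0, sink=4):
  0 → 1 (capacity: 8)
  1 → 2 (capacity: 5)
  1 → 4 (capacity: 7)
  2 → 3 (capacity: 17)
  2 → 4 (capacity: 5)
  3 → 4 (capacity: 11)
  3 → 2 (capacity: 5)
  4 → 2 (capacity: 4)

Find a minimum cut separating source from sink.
Min cut value = 8, edges: (0,1)

Min cut value: 8
Partition: S = [0], T = [1, 2, 3, 4]
Cut edges: (0,1)

By max-flow min-cut theorem, max flow = min cut = 8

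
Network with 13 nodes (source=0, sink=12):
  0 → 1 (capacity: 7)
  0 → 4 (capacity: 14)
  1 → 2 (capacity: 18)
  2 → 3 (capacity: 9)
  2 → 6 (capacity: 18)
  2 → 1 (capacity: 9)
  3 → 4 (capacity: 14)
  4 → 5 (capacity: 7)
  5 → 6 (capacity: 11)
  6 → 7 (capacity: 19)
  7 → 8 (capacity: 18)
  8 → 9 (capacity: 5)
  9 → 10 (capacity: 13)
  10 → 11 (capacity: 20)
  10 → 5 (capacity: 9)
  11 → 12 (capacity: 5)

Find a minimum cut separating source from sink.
Min cut value = 5, edges: (11,12)

Min cut value: 5
Partition: S = [0, 1, 2, 3, 4, 5, 6, 7, 8, 9, 10, 11], T = [12]
Cut edges: (11,12)

By max-flow min-cut theorem, max flow = min cut = 5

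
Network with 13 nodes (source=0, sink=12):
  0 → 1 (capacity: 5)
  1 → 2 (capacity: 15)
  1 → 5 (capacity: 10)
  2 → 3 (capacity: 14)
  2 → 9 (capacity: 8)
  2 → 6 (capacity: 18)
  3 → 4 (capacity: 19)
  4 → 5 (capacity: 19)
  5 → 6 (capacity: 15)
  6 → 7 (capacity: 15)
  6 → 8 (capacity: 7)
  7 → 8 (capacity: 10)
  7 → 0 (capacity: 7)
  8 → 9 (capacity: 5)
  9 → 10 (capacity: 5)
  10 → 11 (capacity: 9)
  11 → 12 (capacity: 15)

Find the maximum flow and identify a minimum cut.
Max flow = 5, Min cut edges: (9,10)

Maximum flow: 5
Minimum cut: (9,10)
Partition: S = [0, 1, 2, 3, 4, 5, 6, 7, 8, 9], T = [10, 11, 12]

Max-flow min-cut theorem verified: both equal 5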